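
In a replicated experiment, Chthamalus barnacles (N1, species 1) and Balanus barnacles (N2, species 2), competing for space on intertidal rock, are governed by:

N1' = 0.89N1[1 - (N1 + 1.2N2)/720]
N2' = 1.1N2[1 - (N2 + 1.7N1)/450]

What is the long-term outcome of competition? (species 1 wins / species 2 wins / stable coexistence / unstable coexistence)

species 1 excludes species 2

Compare the nullcline intercepts: K1/α12 = 720/1.2 = 600 > K2 = 450; K2/α21 = 450/1.7 = 265 < K1 = 720.
Since the inequalities point opposite ways, species 1 can invade but species 2 cannot.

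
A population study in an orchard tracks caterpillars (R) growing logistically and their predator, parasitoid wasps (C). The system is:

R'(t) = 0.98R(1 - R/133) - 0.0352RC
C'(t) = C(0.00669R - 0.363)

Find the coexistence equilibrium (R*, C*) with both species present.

R* ≈ 54.3, C* ≈ 16.5

From dC/dt = 0 with C > 0: 0.00669R* = 0.363, so R* = 54.3.
Substitute into dR/dt = 0: 0.98(1 - 54.3/133) = 0.0352C*.
The bracket is 0.592, giving C* = 0.58/0.0352 = 16.5.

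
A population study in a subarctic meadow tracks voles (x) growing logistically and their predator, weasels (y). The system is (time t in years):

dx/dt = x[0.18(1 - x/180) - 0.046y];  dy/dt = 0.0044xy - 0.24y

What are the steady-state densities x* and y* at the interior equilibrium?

x* ≈ 54.5, y* ≈ 2.73

From dy/dt = 0 with y > 0: 0.0044x* = 0.24, so x* = 54.5.
Substitute into dx/dt = 0: 0.18(1 - 54.5/180) = 0.046y*.
The bracket is 0.697, giving y* = 0.125/0.046 = 2.73.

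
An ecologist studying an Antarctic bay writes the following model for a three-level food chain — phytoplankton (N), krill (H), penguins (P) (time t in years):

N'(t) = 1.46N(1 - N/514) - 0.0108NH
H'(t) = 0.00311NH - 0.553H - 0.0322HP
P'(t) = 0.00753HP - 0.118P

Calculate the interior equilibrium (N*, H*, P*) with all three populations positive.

N* ≈ 454, H* ≈ 15.7, P* ≈ 26.7

From dP/dt = 0: 0.00753H* = 0.118, so H* = 15.7.
From dN/dt = 0: 1.46(1 - N*/514) = 0.0108·15.7, giving N* = 514·(1 - 0.116) = 454.
From dH/dt = 0: 0.00311·454 - 0.553 = 0.0322P*, so P* = 0.86/0.0322 = 26.7.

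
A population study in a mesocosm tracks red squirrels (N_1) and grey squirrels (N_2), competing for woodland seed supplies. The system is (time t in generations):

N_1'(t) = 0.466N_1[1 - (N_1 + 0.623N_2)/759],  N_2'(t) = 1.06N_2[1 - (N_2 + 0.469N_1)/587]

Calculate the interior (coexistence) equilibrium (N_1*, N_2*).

Setting both brackets to zero gives the nullclines N_1 + 0.623N_2 = 759 and 0.469N_1 + N_2 = 587.
Substituting N_2 = 587 - 0.469N_1 into the first: N_1(1 - 0.623·0.469) = 759 - 0.623·587.
So N_1* = 393/0.708 = 556, and then N_2* = 587 - 0.469·556 = 326.

N_1* ≈ 556, N_2* ≈ 326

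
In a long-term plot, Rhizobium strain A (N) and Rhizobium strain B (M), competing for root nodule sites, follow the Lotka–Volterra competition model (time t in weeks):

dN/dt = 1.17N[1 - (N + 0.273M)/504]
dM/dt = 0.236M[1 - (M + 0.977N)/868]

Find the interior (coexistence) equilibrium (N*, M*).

N* ≈ 364, M* ≈ 512

Setting both brackets to zero gives the nullclines N + 0.273M = 504 and 0.977N + M = 868.
Substituting M = 868 - 0.977N into the first: N(1 - 0.273·0.977) = 504 - 0.273·868.
So N* = 267/0.733 = 364, and then M* = 868 - 0.977·364 = 512.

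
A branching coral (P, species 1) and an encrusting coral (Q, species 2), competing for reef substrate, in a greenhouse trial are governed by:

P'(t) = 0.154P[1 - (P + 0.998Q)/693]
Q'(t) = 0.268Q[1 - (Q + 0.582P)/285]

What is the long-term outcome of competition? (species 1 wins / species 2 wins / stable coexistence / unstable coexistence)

Compare the nullcline intercepts: K1/α12 = 693/0.998 = 694 > K2 = 285; K2/α21 = 285/0.582 = 490 < K1 = 693.
Since the inequalities point opposite ways, species 1 can invade but species 2 cannot.

species 1 excludes species 2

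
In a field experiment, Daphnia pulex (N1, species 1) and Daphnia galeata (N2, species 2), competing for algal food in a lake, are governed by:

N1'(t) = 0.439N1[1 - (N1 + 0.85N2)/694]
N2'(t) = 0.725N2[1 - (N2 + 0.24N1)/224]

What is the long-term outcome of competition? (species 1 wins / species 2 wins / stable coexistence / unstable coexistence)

Compare the nullcline intercepts: K1/α12 = 694/0.85 = 816 > K2 = 224; K2/α21 = 224/0.24 = 933 > K1 = 694.
Since both inequalities hold, each species can invade when rare, so the interior equilibrium is stable.

stable coexistence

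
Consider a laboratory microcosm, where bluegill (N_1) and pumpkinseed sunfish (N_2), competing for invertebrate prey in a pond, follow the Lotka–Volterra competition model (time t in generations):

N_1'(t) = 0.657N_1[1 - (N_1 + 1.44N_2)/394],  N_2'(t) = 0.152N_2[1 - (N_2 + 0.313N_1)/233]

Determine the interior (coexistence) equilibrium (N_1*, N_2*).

Setting both brackets to zero gives the nullclines N_1 + 1.44N_2 = 394 and 0.313N_1 + N_2 = 233.
Substituting N_2 = 233 - 0.313N_1 into the first: N_1(1 - 1.44·0.313) = 394 - 1.44·233.
So N_1* = 58.5/0.549 = 106, and then N_2* = 233 - 0.313·106 = 200.

N_1* ≈ 106, N_2* ≈ 200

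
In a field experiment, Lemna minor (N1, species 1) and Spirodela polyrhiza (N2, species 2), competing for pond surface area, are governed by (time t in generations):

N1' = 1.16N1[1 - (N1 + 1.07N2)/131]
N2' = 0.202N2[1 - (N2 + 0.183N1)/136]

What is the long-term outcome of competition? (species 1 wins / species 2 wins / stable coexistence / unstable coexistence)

species 2 excludes species 1

Compare the nullcline intercepts: K1/α12 = 131/1.07 = 122 < K2 = 136; K2/α21 = 136/0.183 = 743 > K1 = 131.
Since the inequalities point opposite ways, species 2 can invade but species 1 cannot.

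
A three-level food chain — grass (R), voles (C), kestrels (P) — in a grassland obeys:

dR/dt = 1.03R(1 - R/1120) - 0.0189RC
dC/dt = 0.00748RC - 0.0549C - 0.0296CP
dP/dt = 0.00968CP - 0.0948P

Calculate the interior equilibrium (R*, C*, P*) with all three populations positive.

From dP/dt = 0: 0.00968C* = 0.0948, so C* = 9.79.
From dR/dt = 0: 1.03(1 - R*/1120) = 0.0189·9.79, giving R* = 1120·(1 - 0.18) = 919.
From dC/dt = 0: 0.00748·919 - 0.0549 = 0.0296P*, so P* = 6.82/0.0296 = 230.

R* ≈ 919, C* ≈ 9.79, P* ≈ 230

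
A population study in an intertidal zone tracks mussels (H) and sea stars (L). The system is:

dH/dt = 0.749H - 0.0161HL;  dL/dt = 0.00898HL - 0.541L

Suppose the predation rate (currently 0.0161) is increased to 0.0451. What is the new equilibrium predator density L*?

At the interior fixed point, setting dH/dt = 0 with H > 0 fixes L* = (prey growth rate)/(HL coefficient) — independent of the other coefficients.
With the change, L* = 0.749/0.0451 = 16.6; it falls from 46.5.

L* ≈ 16.6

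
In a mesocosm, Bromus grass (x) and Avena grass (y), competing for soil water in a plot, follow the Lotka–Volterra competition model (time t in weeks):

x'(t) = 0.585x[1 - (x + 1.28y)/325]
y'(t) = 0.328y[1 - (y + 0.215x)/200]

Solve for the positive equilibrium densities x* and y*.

x* ≈ 95.2, y* ≈ 180

Setting both brackets to zero gives the nullclines x + 1.28y = 325 and 0.215x + y = 200.
Substituting y = 200 - 0.215x into the first: x(1 - 1.28·0.215) = 325 - 1.28·200.
So x* = 69/0.725 = 95.2, and then y* = 200 - 0.215·95.2 = 180.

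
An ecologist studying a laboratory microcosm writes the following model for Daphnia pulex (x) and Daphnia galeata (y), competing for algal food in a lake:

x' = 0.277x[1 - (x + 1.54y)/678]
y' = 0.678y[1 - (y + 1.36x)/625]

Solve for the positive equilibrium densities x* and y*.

x* ≈ 260, y* ≈ 271

Setting both brackets to zero gives the nullclines x + 1.54y = 678 and 1.36x + y = 625.
Substituting y = 625 - 1.36x into the first: x(1 - 1.54·1.36) = 678 - 1.54·625.
So x* = -284/-1.09 = 260, and then y* = 625 - 1.36·260 = 271.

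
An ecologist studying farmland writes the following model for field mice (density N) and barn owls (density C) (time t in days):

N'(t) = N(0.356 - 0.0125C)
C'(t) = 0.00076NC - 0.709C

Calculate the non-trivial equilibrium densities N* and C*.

Set dC/dt = 0 with C > 0: 0.00076N - 0.709 = 0, so N* = 0.709/0.00076 = 933.
Set dN/dt = 0 with N > 0: 0.356 - 0.0125C = 0, so C* = 0.356/0.0125 = 28.5.

N* ≈ 933, C* ≈ 28.5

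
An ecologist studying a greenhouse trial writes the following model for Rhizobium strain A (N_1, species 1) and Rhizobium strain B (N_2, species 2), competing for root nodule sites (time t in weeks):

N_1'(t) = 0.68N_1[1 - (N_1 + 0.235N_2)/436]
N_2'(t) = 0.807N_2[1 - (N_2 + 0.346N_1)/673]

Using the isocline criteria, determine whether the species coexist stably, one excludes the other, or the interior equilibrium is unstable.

stable coexistence

Compare the nullcline intercepts: K1/α12 = 436/0.235 = 1860 > K2 = 673; K2/α21 = 673/0.346 = 1950 > K1 = 436.
Since both inequalities hold, each species can invade when rare, so the interior equilibrium is stable.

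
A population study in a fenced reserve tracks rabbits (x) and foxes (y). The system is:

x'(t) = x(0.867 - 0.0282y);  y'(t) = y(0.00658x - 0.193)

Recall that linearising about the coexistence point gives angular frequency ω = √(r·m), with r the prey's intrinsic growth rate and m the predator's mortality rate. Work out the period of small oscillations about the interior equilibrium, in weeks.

Here r = 0.867 and m = 0.193, so r·m = 0.167.
ω = √0.167 = 0.409 per week, hence T = 2π/ω ≈ 15.4 weeks.

T ≈ 15.4 weeks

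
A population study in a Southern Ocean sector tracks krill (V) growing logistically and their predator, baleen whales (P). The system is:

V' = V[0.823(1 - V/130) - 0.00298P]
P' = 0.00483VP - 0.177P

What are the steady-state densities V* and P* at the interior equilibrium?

V* ≈ 36.6, P* ≈ 198

From dP/dt = 0 with P > 0: 0.00483V* = 0.177, so V* = 36.6.
Substitute into dV/dt = 0: 0.823(1 - 36.6/130) = 0.00298P*.
The bracket is 0.718, giving P* = 0.591/0.00298 = 198.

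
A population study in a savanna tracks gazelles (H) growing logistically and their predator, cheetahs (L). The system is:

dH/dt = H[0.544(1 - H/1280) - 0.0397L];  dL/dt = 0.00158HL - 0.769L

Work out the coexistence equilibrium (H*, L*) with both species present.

H* ≈ 487, L* ≈ 8.49

From dL/dt = 0 with L > 0: 0.00158H* = 0.769, so H* = 487.
Substitute into dH/dt = 0: 0.544(1 - 487/1280) = 0.0397L*.
The bracket is 0.62, giving L* = 0.337/0.0397 = 8.49.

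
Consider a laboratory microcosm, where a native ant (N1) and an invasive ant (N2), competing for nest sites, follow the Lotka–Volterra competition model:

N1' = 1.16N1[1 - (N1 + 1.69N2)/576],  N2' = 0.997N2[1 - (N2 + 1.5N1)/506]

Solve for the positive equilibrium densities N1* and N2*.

Setting both brackets to zero gives the nullclines N1 + 1.69N2 = 576 and 1.5N1 + N2 = 506.
Substituting N2 = 506 - 1.5N1 into the first: N1(1 - 1.69·1.5) = 576 - 1.69·506.
So N1* = -279/-1.54 = 182, and then N2* = 506 - 1.5·182 = 233.

N1* ≈ 182, N2* ≈ 233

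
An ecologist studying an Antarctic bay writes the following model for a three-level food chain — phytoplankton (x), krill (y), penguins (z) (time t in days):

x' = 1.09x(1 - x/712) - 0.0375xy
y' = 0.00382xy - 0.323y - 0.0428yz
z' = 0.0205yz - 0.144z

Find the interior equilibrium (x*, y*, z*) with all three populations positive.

x* ≈ 540, y* ≈ 7.02, z* ≈ 40.6

From dz/dt = 0: 0.0205y* = 0.144, so y* = 7.02.
From dx/dt = 0: 1.09(1 - x*/712) = 0.0375·7.02, giving x* = 712·(1 - 0.242) = 540.
From dy/dt = 0: 0.00382·540 - 0.323 = 0.0428z*, so z* = 1.74/0.0428 = 40.6.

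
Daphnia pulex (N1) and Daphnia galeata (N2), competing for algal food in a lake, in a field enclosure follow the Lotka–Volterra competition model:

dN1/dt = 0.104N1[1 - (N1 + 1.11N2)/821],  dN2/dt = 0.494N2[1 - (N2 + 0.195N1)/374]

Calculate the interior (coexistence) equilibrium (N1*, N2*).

N1* ≈ 518, N2* ≈ 273

Setting both brackets to zero gives the nullclines N1 + 1.11N2 = 821 and 0.195N1 + N2 = 374.
Substituting N2 = 374 - 0.195N1 into the first: N1(1 - 1.11·0.195) = 821 - 1.11·374.
So N1* = 406/0.784 = 518, and then N2* = 374 - 0.195·518 = 273.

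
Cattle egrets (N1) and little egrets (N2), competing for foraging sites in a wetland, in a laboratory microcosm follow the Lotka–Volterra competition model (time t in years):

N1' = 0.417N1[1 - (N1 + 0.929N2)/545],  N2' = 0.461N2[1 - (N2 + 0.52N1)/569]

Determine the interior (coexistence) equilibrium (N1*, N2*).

Setting both brackets to zero gives the nullclines N1 + 0.929N2 = 545 and 0.52N1 + N2 = 569.
Substituting N2 = 569 - 0.52N1 into the first: N1(1 - 0.929·0.52) = 545 - 0.929·569.
So N1* = 16.4/0.517 = 31.7, and then N2* = 569 - 0.52·31.7 = 553.

N1* ≈ 31.7, N2* ≈ 553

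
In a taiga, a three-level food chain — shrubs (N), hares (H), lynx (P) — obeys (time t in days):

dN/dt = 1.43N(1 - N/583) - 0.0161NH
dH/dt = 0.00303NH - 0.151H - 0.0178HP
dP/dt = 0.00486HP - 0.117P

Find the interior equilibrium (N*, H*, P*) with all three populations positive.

N* ≈ 425, H* ≈ 24.1, P* ≈ 63.9

From dP/dt = 0: 0.00486H* = 0.117, so H* = 24.1.
From dN/dt = 0: 1.43(1 - N*/583) = 0.0161·24.1, giving N* = 583·(1 - 0.271) = 425.
From dH/dt = 0: 0.00303·425 - 0.151 = 0.0178P*, so P* = 1.14/0.0178 = 63.9.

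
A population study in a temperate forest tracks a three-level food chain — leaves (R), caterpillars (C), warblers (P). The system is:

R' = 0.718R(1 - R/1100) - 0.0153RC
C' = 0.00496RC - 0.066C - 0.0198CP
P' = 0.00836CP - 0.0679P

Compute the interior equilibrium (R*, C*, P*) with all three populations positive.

R* ≈ 910, C* ≈ 8.12, P* ≈ 225

From dP/dt = 0: 0.00836C* = 0.0679, so C* = 8.12.
From dR/dt = 0: 0.718(1 - R*/1100) = 0.0153·8.12, giving R* = 1100·(1 - 0.173) = 910.
From dC/dt = 0: 0.00496·910 - 0.066 = 0.0198P*, so P* = 4.45/0.0198 = 225.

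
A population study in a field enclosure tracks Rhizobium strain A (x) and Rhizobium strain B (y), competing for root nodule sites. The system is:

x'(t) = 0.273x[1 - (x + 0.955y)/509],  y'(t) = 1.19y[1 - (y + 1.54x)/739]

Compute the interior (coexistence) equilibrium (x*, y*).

Setting both brackets to zero gives the nullclines x + 0.955y = 509 and 1.54x + y = 739.
Substituting y = 739 - 1.54x into the first: x(1 - 0.955·1.54) = 509 - 0.955·739.
So x* = -197/-0.471 = 418, and then y* = 739 - 1.54·418 = 95.3.

x* ≈ 418, y* ≈ 95.3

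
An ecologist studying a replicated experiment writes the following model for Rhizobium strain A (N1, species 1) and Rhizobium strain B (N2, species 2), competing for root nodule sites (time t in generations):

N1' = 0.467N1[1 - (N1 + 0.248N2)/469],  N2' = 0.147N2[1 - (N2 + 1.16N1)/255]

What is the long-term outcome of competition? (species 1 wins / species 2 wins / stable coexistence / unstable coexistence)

Compare the nullcline intercepts: K1/α12 = 469/0.248 = 1890 > K2 = 255; K2/α21 = 255/1.16 = 220 < K1 = 469.
Since the inequalities point opposite ways, species 1 can invade but species 2 cannot.

species 1 excludes species 2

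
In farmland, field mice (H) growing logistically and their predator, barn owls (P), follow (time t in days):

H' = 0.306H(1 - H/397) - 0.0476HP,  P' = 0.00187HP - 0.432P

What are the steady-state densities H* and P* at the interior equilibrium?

From dP/dt = 0 with P > 0: 0.00187H* = 0.432, so H* = 231.
Substitute into dH/dt = 0: 0.306(1 - 231/397) = 0.0476P*.
The bracket is 0.418, giving P* = 0.128/0.0476 = 2.69.

H* ≈ 231, P* ≈ 2.69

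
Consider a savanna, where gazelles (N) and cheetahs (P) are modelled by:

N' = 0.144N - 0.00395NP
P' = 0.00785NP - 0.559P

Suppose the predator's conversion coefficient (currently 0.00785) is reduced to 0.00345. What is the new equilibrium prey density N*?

N* ≈ 162

At the interior fixed point, setting dP/dt = 0 with P > 0 fixes N* = (predator death rate)/(NP coefficient) — independent of the other coefficients.
With the change, N* = 0.559/0.00345 = 162; it rises from 71.2.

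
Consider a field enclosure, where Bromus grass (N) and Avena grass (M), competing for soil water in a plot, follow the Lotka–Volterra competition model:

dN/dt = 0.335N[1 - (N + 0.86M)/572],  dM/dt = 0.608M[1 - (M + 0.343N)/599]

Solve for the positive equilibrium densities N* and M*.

Setting both brackets to zero gives the nullclines N + 0.86M = 572 and 0.343N + M = 599.
Substituting M = 599 - 0.343N into the first: N(1 - 0.86·0.343) = 572 - 0.86·599.
So N* = 56.9/0.705 = 80.7, and then M* = 599 - 0.343·80.7 = 571.

N* ≈ 80.7, M* ≈ 571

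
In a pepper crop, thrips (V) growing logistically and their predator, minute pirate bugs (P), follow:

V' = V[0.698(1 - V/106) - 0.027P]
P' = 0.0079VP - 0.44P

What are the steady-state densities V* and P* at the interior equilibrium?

V* ≈ 55.7, P* ≈ 12.3

From dP/dt = 0 with P > 0: 0.0079V* = 0.44, so V* = 55.7.
Substitute into dV/dt = 0: 0.698(1 - 55.7/106) = 0.027P*.
The bracket is 0.475, giving P* = 0.331/0.027 = 12.3.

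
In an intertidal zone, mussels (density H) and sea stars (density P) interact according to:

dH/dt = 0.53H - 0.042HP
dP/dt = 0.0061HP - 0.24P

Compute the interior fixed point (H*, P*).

H* ≈ 39.3, P* ≈ 12.6

Set dP/dt = 0 with P > 0: 0.0061H - 0.24 = 0, so H* = 0.24/0.0061 = 39.3.
Set dH/dt = 0 with H > 0: 0.53 - 0.042P = 0, so P* = 0.53/0.042 = 12.6.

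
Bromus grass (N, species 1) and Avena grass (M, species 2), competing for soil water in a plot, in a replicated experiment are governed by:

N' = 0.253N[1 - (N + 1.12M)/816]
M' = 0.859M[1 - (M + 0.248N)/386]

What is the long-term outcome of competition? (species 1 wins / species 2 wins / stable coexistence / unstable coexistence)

Compare the nullcline intercepts: K1/α12 = 816/1.12 = 729 > K2 = 386; K2/α21 = 386/0.248 = 1560 > K1 = 816.
Since both inequalities hold, each species can invade when rare, so the interior equilibrium is stable.

stable coexistence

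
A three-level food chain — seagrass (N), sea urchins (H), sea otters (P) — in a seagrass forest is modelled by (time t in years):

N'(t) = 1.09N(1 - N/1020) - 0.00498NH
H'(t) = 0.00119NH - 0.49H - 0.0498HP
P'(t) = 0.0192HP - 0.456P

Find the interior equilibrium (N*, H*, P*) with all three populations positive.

From dP/dt = 0: 0.0192H* = 0.456, so H* = 23.8.
From dN/dt = 0: 1.09(1 - N*/1020) = 0.00498·23.8, giving N* = 1020·(1 - 0.109) = 909.
From dH/dt = 0: 0.00119·909 - 0.49 = 0.0498P*, so P* = 0.592/0.0498 = 11.9.

N* ≈ 909, H* ≈ 23.8, P* ≈ 11.9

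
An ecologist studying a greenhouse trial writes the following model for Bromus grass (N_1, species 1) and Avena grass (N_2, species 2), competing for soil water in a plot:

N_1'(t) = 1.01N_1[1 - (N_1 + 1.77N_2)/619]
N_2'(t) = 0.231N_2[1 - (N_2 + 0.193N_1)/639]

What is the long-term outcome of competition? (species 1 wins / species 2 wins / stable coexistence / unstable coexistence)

species 2 excludes species 1

Compare the nullcline intercepts: K1/α12 = 619/1.77 = 350 < K2 = 639; K2/α21 = 639/0.193 = 3310 > K1 = 619.
Since the inequalities point opposite ways, species 2 can invade but species 1 cannot.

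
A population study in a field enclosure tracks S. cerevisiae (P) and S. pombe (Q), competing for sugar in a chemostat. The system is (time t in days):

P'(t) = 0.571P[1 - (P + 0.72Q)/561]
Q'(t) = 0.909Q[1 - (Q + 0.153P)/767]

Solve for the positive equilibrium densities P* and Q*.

P* ≈ 9.84, Q* ≈ 765

Setting both brackets to zero gives the nullclines P + 0.72Q = 561 and 0.153P + Q = 767.
Substituting Q = 767 - 0.153P into the first: P(1 - 0.72·0.153) = 561 - 0.72·767.
So P* = 8.76/0.89 = 9.84, and then Q* = 767 - 0.153·9.84 = 765.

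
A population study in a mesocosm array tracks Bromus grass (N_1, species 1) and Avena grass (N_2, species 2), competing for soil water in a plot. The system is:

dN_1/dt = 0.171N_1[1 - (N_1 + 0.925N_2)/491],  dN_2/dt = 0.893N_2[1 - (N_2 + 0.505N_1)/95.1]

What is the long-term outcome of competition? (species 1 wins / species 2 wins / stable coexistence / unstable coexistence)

Compare the nullcline intercepts: K1/α12 = 491/0.925 = 531 > K2 = 95.1; K2/α21 = 95.1/0.505 = 188 < K1 = 491.
Since the inequalities point opposite ways, species 1 can invade but species 2 cannot.

species 1 excludes species 2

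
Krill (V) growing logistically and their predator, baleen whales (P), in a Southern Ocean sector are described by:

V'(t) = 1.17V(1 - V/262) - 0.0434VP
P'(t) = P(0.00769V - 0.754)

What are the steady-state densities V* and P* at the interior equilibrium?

V* ≈ 98, P* ≈ 16.9

From dP/dt = 0 with P > 0: 0.00769V* = 0.754, so V* = 98.
Substitute into dV/dt = 0: 1.17(1 - 98/262) = 0.0434P*.
The bracket is 0.626, giving P* = 0.732/0.0434 = 16.9.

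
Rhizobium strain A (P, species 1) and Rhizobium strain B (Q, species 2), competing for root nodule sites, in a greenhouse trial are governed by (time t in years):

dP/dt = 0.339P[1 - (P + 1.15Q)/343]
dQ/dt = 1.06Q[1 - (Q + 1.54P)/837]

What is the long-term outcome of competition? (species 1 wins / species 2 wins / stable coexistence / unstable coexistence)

species 2 excludes species 1

Compare the nullcline intercepts: K1/α12 = 343/1.15 = 298 < K2 = 837; K2/α21 = 837/1.54 = 544 > K1 = 343.
Since the inequalities point opposite ways, species 2 can invade but species 1 cannot.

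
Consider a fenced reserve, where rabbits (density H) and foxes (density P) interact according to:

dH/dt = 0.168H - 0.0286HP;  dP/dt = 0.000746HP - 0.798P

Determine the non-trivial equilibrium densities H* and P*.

H* ≈ 1070, P* ≈ 5.87

Set dP/dt = 0 with P > 0: 0.000746H - 0.798 = 0, so H* = 0.798/0.000746 = 1070.
Set dH/dt = 0 with H > 0: 0.168 - 0.0286P = 0, so P* = 0.168/0.0286 = 5.87.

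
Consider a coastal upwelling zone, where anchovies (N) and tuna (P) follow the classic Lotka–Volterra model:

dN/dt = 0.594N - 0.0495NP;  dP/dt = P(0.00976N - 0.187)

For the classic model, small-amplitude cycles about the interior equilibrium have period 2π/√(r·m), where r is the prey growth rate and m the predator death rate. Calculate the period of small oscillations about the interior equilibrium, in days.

Here r = 0.594 and m = 0.187, so r·m = 0.111.
ω = √0.111 = 0.333 per day, hence T = 2π/ω ≈ 18.9 days.

T ≈ 18.9 days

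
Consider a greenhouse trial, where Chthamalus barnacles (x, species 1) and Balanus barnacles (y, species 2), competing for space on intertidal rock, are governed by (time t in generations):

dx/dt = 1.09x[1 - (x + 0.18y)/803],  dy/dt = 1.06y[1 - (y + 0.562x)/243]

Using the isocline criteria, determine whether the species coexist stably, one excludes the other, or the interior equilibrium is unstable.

species 1 excludes species 2

Compare the nullcline intercepts: K1/α12 = 803/0.18 = 4460 > K2 = 243; K2/α21 = 243/0.562 = 432 < K1 = 803.
Since the inequalities point opposite ways, species 1 can invade but species 2 cannot.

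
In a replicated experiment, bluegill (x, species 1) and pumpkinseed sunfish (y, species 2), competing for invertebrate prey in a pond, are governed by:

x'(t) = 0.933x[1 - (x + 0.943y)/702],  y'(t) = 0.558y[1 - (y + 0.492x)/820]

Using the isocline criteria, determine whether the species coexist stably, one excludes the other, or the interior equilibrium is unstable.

species 2 excludes species 1

Compare the nullcline intercepts: K1/α12 = 702/0.943 = 744 < K2 = 820; K2/α21 = 820/0.492 = 1670 > K1 = 702.
Since the inequalities point opposite ways, species 2 can invade but species 1 cannot.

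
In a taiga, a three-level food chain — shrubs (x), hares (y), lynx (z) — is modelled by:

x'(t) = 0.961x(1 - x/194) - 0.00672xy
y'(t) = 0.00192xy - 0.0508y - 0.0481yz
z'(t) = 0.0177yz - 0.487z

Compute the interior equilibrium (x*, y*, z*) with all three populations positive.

x* ≈ 157, y* ≈ 27.5, z* ≈ 5.2

From dz/dt = 0: 0.0177y* = 0.487, so y* = 27.5.
From dx/dt = 0: 0.961(1 - x*/194) = 0.00672·27.5, giving x* = 194·(1 - 0.192) = 157.
From dy/dt = 0: 0.00192·157 - 0.0508 = 0.0481z*, so z* = 0.25/0.0481 = 5.2.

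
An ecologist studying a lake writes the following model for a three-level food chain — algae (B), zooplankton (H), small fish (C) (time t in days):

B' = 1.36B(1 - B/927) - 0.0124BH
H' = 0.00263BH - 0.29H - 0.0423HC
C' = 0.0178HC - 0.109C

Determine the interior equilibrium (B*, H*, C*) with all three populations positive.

B* ≈ 875, H* ≈ 6.12, C* ≈ 47.6

From dC/dt = 0: 0.0178H* = 0.109, so H* = 6.12.
From dB/dt = 0: 1.36(1 - B*/927) = 0.0124·6.12, giving B* = 927·(1 - 0.0558) = 875.
From dH/dt = 0: 0.00263·875 - 0.29 = 0.0423C*, so C* = 2.01/0.0423 = 47.6.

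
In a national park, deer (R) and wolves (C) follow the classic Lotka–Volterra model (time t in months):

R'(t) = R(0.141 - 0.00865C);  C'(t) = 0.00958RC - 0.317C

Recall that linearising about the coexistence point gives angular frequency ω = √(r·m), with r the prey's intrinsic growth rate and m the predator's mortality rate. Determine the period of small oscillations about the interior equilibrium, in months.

T ≈ 29.7 months

Here r = 0.141 and m = 0.317, so r·m = 0.0447.
ω = √0.0447 = 0.211 per month, hence T = 2π/ω ≈ 29.7 months.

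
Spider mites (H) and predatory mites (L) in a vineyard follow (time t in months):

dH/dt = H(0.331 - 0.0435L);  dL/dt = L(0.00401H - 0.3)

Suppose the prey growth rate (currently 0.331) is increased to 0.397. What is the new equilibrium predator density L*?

L* ≈ 9.13

At the interior fixed point, setting dH/dt = 0 with H > 0 fixes L* = (prey growth rate)/(HL coefficient) — independent of the other coefficients.
With the change, L* = 0.397/0.0435 = 9.13; it rises from 7.61.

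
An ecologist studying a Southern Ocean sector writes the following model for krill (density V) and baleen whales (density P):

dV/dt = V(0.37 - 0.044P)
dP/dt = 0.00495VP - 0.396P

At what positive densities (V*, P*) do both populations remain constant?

V* ≈ 80, P* ≈ 8.41

Set dP/dt = 0 with P > 0: 0.00495V - 0.396 = 0, so V* = 0.396/0.00495 = 80.
Set dV/dt = 0 with V > 0: 0.37 - 0.044P = 0, so P* = 0.37/0.044 = 8.41.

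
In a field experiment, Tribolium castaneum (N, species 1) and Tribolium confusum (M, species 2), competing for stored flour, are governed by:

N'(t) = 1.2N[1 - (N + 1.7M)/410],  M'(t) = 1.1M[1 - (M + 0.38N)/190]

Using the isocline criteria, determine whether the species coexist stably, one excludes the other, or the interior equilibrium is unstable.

stable coexistence

Compare the nullcline intercepts: K1/α12 = 410/1.7 = 241 > K2 = 190; K2/α21 = 190/0.38 = 500 > K1 = 410.
Since both inequalities hold, each species can invade when rare, so the interior equilibrium is stable.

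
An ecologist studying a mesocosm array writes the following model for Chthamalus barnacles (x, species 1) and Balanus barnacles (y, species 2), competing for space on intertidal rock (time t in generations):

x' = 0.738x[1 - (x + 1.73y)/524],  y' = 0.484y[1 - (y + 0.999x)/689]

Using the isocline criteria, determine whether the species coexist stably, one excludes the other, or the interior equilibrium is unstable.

species 2 excludes species 1

Compare the nullcline intercepts: K1/α12 = 524/1.73 = 303 < K2 = 689; K2/α21 = 689/0.999 = 690 > K1 = 524.
Since the inequalities point opposite ways, species 2 can invade but species 1 cannot.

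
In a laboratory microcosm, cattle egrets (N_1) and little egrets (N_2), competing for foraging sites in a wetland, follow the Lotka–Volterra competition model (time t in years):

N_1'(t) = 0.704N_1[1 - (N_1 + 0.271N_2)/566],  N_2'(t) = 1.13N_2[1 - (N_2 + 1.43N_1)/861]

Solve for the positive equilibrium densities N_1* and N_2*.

Setting both brackets to zero gives the nullclines N_1 + 0.271N_2 = 566 and 1.43N_1 + N_2 = 861.
Substituting N_2 = 861 - 1.43N_1 into the first: N_1(1 - 0.271·1.43) = 566 - 0.271·861.
So N_1* = 333/0.612 = 543, and then N_2* = 861 - 1.43·543 = 84.3.

N_1* ≈ 543, N_2* ≈ 84.3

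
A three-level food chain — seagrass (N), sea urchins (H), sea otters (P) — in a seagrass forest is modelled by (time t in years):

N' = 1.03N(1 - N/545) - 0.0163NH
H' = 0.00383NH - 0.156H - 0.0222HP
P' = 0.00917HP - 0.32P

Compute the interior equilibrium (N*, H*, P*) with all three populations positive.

N* ≈ 244, H* ≈ 34.9, P* ≈ 35.1

From dP/dt = 0: 0.00917H* = 0.32, so H* = 34.9.
From dN/dt = 0: 1.03(1 - N*/545) = 0.0163·34.9, giving N* = 545·(1 - 0.552) = 244.
From dH/dt = 0: 0.00383·244 - 0.156 = 0.0222P*, so P* = 0.779/0.0222 = 35.1.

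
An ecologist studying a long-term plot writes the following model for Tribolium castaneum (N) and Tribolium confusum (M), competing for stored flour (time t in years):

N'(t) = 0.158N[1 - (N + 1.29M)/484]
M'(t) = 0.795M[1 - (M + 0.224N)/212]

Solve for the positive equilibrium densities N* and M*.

N* ≈ 296, M* ≈ 146

Setting both brackets to zero gives the nullclines N + 1.29M = 484 and 0.224N + M = 212.
Substituting M = 212 - 0.224N into the first: N(1 - 1.29·0.224) = 484 - 1.29·212.
So N* = 211/0.711 = 296, and then M* = 212 - 0.224·296 = 146.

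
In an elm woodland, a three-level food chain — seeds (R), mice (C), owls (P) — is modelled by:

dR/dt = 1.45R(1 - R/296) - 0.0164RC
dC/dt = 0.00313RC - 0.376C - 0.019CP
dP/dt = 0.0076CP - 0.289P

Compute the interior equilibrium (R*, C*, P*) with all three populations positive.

From dP/dt = 0: 0.0076C* = 0.289, so C* = 38.
From dR/dt = 0: 1.45(1 - R*/296) = 0.0164·38, giving R* = 296·(1 - 0.43) = 169.
From dC/dt = 0: 0.00313·169 - 0.376 = 0.019P*, so P* = 0.152/0.019 = 8.

R* ≈ 169, C* ≈ 38, P* ≈ 8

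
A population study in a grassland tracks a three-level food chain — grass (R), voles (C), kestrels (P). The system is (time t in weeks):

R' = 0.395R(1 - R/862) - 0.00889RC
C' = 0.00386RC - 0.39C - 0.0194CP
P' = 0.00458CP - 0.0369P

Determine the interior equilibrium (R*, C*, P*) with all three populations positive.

R* ≈ 706, C* ≈ 8.06, P* ≈ 120

From dP/dt = 0: 0.00458C* = 0.0369, so C* = 8.06.
From dR/dt = 0: 0.395(1 - R*/862) = 0.00889·8.06, giving R* = 862·(1 - 0.181) = 706.
From dC/dt = 0: 0.00386·706 - 0.39 = 0.0194P*, so P* = 2.33/0.0194 = 120.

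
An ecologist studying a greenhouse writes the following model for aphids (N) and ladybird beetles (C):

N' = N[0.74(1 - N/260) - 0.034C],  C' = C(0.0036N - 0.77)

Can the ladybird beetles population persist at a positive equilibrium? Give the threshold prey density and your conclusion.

The predator equation gives dC/dt > 0 only when N > 0.77/0.0036 = 214.
Without the predator, N → K = 260. Since 260 > 214, the predator can invade and persist.

Threshold N = 214; K > 214, so yes, the predator persists.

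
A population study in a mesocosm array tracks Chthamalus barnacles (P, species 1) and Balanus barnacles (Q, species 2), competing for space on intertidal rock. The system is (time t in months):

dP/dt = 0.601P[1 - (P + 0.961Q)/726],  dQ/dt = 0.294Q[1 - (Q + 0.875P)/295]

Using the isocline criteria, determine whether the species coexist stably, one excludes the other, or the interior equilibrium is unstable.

Compare the nullcline intercepts: K1/α12 = 726/0.961 = 755 > K2 = 295; K2/α21 = 295/0.875 = 337 < K1 = 726.
Since the inequalities point opposite ways, species 1 can invade but species 2 cannot.

species 1 excludes species 2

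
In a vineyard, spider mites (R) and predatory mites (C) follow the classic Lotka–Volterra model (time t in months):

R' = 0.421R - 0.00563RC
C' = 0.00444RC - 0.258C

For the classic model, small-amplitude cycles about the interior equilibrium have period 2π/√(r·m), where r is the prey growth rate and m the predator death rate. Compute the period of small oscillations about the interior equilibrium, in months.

T ≈ 19.1 months

Here r = 0.421 and m = 0.258, so r·m = 0.109.
ω = √0.109 = 0.33 per month, hence T = 2π/ω ≈ 19.1 months.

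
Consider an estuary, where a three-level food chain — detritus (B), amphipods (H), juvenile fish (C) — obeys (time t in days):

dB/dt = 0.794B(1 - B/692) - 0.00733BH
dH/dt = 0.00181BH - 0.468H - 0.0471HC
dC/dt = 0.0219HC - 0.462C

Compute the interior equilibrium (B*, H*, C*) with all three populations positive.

From dC/dt = 0: 0.0219H* = 0.462, so H* = 21.1.
From dB/dt = 0: 0.794(1 - B*/692) = 0.00733·21.1, giving B* = 692·(1 - 0.195) = 557.
From dH/dt = 0: 0.00181·557 - 0.468 = 0.0471C*, so C* = 0.541/0.0471 = 11.5.

B* ≈ 557, H* ≈ 21.1, C* ≈ 11.5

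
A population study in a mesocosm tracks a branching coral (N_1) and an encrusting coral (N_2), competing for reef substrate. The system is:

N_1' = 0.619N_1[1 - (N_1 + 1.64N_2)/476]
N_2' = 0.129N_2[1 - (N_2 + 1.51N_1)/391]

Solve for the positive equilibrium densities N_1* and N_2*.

N_1* ≈ 112, N_2* ≈ 222

Setting both brackets to zero gives the nullclines N_1 + 1.64N_2 = 476 and 1.51N_1 + N_2 = 391.
Substituting N_2 = 391 - 1.51N_1 into the first: N_1(1 - 1.64·1.51) = 476 - 1.64·391.
So N_1* = -165/-1.48 = 112, and then N_2* = 391 - 1.51·112 = 222.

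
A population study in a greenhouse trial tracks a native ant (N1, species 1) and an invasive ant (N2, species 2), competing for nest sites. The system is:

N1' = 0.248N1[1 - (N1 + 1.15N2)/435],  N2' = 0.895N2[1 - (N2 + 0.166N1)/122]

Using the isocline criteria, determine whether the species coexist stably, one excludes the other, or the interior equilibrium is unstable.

stable coexistence

Compare the nullcline intercepts: K1/α12 = 435/1.15 = 378 > K2 = 122; K2/α21 = 122/0.166 = 735 > K1 = 435.
Since both inequalities hold, each species can invade when rare, so the interior equilibrium is stable.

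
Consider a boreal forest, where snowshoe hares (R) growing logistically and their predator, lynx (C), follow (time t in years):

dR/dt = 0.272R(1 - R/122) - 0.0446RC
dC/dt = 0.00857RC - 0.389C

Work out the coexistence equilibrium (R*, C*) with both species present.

R* ≈ 45.4, C* ≈ 3.83

From dC/dt = 0 with C > 0: 0.00857R* = 0.389, so R* = 45.4.
Substitute into dR/dt = 0: 0.272(1 - 45.4/122) = 0.0446C*.
The bracket is 0.628, giving C* = 0.171/0.0446 = 3.83.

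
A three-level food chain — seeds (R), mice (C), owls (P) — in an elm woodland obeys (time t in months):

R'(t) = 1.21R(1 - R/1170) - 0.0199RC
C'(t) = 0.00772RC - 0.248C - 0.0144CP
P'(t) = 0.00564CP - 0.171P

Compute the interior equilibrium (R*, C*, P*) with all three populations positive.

R* ≈ 587, C* ≈ 30.3, P* ≈ 297

From dP/dt = 0: 0.00564C* = 0.171, so C* = 30.3.
From dR/dt = 0: 1.21(1 - R*/1170) = 0.0199·30.3, giving R* = 1170·(1 - 0.499) = 587.
From dC/dt = 0: 0.00772·587 - 0.248 = 0.0144P*, so P* = 4.28/0.0144 = 297.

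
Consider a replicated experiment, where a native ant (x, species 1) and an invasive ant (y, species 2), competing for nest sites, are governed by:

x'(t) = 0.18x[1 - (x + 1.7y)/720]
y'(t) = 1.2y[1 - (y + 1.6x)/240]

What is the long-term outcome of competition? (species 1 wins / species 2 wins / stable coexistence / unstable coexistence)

Compare the nullcline intercepts: K1/α12 = 720/1.7 = 424 > K2 = 240; K2/α21 = 240/1.6 = 150 < K1 = 720.
Since the inequalities point opposite ways, species 1 can invade but species 2 cannot.

species 1 excludes species 2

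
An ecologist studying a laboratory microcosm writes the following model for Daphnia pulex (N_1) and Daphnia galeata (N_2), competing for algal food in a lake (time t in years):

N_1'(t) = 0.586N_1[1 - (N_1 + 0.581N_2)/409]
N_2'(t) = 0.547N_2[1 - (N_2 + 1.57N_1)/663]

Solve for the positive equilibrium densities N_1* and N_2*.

N_1* ≈ 271, N_2* ≈ 238

Setting both brackets to zero gives the nullclines N_1 + 0.581N_2 = 409 and 1.57N_1 + N_2 = 663.
Substituting N_2 = 663 - 1.57N_1 into the first: N_1(1 - 0.581·1.57) = 409 - 0.581·663.
So N_1* = 23.8/0.0878 = 271, and then N_2* = 663 - 1.57·271 = 238.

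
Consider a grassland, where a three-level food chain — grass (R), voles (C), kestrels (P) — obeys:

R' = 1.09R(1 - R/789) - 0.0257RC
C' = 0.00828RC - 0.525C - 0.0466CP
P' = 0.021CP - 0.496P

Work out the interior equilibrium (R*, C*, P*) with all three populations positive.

R* ≈ 350, C* ≈ 23.6, P* ≈ 50.9

From dP/dt = 0: 0.021C* = 0.496, so C* = 23.6.
From dR/dt = 0: 1.09(1 - R*/789) = 0.0257·23.6, giving R* = 789·(1 - 0.557) = 350.
From dC/dt = 0: 0.00828·350 - 0.525 = 0.0466P*, so P* = 2.37/0.0466 = 50.9.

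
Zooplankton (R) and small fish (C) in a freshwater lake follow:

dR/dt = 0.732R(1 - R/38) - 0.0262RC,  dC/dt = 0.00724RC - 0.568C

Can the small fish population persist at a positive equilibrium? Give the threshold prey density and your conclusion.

The predator equation gives dC/dt > 0 only when R > 0.568/0.00724 = 78.5.
Without the predator, R → K = 38. Since 38 < 78.5, the predator cannot invade.

Threshold R = 78.5; K < 78.5, so no, the predator goes extinct.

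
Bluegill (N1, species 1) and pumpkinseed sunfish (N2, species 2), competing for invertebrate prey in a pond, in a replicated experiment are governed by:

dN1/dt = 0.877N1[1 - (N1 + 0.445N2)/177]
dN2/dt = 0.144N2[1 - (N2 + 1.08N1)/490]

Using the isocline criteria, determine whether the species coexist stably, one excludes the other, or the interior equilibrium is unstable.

Compare the nullcline intercepts: K1/α12 = 177/0.445 = 398 < K2 = 490; K2/α21 = 490/1.08 = 454 > K1 = 177.
Since the inequalities point opposite ways, species 2 can invade but species 1 cannot.

species 2 excludes species 1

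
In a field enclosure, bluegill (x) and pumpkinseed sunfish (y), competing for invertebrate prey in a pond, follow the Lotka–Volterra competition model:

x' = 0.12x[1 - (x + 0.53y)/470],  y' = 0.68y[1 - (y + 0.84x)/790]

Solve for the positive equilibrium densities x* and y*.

Setting both brackets to zero gives the nullclines x + 0.53y = 470 and 0.84x + y = 790.
Substituting y = 790 - 0.84x into the first: x(1 - 0.53·0.84) = 470 - 0.53·790.
So x* = 51.3/0.555 = 92.5, and then y* = 790 - 0.84·92.5 = 712.

x* ≈ 92.5, y* ≈ 712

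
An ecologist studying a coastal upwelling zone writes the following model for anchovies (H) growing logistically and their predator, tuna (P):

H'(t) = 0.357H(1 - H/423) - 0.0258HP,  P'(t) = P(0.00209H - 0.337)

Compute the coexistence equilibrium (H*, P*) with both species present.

From dP/dt = 0 with P > 0: 0.00209H* = 0.337, so H* = 161.
Substitute into dH/dt = 0: 0.357(1 - 161/423) = 0.0258P*.
The bracket is 0.619, giving P* = 0.221/0.0258 = 8.56.

H* ≈ 161, P* ≈ 8.56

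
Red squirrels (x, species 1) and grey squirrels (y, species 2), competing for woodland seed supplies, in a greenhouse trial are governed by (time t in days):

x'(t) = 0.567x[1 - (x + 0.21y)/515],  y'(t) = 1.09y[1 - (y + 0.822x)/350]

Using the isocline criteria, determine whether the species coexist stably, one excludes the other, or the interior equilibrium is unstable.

species 1 excludes species 2

Compare the nullcline intercepts: K1/α12 = 515/0.21 = 2450 > K2 = 350; K2/α21 = 350/0.822 = 426 < K1 = 515.
Since the inequalities point opposite ways, species 1 can invade but species 2 cannot.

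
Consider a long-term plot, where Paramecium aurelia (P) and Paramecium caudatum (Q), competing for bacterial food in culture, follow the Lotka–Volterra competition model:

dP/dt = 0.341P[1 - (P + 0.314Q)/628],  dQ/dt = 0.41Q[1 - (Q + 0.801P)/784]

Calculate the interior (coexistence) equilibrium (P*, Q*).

Setting both brackets to zero gives the nullclines P + 0.314Q = 628 and 0.801P + Q = 784.
Substituting Q = 784 - 0.801P into the first: P(1 - 0.314·0.801) = 628 - 0.314·784.
So P* = 382/0.748 = 510, and then Q* = 784 - 0.801·510 = 375.

P* ≈ 510, Q* ≈ 375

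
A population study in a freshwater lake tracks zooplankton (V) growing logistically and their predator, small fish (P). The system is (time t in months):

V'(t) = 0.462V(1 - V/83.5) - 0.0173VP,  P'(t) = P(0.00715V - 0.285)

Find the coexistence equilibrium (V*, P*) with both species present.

V* ≈ 39.9, P* ≈ 14

From dP/dt = 0 with P > 0: 0.00715V* = 0.285, so V* = 39.9.
Substitute into dV/dt = 0: 0.462(1 - 39.9/83.5) = 0.0173P*.
The bracket is 0.523, giving P* = 0.241/0.0173 = 14.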